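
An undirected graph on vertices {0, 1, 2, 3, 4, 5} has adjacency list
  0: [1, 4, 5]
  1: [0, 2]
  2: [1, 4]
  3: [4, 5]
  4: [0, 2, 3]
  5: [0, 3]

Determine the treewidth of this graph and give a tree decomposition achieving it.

The largest bag has 3 vertices, giving width 2; this decomposition certifies tw(G) ≤ 2. For the lower bound, G contains the cycle 1–2–4–0–1, so G is not a forest; only forests have treewidth ≤ 1, hence tw(G) ≥ 2. Therefore the treewidth is 2.

Treewidth 2.
Bags: B1 = {0, 1, 2}  B2 = {0, 2, 4}  B3 = {0, 4, 5}  B4 = {3, 4, 5}
Tree: B1–B2, B2–B3, B3–B4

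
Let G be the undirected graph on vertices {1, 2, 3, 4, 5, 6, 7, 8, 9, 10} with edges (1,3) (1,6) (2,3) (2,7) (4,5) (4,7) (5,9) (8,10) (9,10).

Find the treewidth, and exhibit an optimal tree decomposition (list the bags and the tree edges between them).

Treewidth 1.
One optimal decomposition is:
Bags: B1 = {1, 6}  B2 = {1, 3}  B3 = {2, 3}  B4 = {2, 7}  B5 = {4, 7}  B6 = {4, 5}  B7 = {5, 9}  B8 = {9, 10}  B9 = {8, 10}
Tree: B1–B2, B2–B3, B3–B4, B4–B5, B5–B6, B6–B7, B7–B8, B8–B9

The largest bag has 2 vertices, giving width 1; this decomposition certifies tw(G) ≤ 1. Any graph with an edge has treewidth ≥ 1, and G has the edge 6–1. Combining the bounds, tw(G) = 1.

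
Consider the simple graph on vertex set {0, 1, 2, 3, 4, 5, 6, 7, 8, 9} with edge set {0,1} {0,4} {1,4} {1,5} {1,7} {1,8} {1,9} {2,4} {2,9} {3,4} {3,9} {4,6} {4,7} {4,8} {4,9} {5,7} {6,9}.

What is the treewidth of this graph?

2

A width-2 tree decomposition is:
Bags: B1 = {1, 4, 8}  B2 = {1, 4, 9}  B3 = {0, 1, 4}  B4 = {1, 4, 7}  B5 = {1, 5, 7}  B6 = {4, 6, 9}  B7 = {3, 4, 9}  B8 = {2, 4, 9}
Tree: B1–B2, B1–B3, B2–B4, B4–B5, B2–B6, B2–B7, B6–B8
Every bag has size at most 3, so the width is 3 − 1 = 2 and tw(G) ≤ 2. Conversely, {0, 1, 4} is a clique of size 3, and the vertices of any clique must share a bag in every tree decomposition; so some bag has ≥ 3 vertices and tw(G) ≥ 2. Hence tw(G) = 2 exactly.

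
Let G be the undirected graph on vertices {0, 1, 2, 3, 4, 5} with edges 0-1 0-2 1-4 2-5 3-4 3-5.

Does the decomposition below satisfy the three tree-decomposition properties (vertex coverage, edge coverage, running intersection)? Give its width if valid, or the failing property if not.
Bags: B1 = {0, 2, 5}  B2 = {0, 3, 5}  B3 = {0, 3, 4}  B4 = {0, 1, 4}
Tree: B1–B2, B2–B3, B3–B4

Yes; width 2.

Every vertex of G appears in some bag (union = {0, 1, 2, 3, 4, 5}); every edge is covered by a bag; and for each vertex v the set of bags containing v is connected in the bag tree. The decomposition is therefore valid. The largest bag has 3 vertices, so the width is 2.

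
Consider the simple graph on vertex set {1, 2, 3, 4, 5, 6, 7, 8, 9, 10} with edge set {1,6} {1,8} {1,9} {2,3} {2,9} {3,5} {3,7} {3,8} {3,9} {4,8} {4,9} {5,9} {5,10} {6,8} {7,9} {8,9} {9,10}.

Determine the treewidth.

2

A width-2 tree decomposition is:
Bags: B1 = {2, 3, 9}  B2 = {3, 7, 9}  B3 = {3, 8, 9}  B4 = {1, 8, 9}  B5 = {3, 5, 9}  B6 = {1, 6, 8}  B7 = {4, 8, 9}  B8 = {5, 9, 10}
Tree: B1–B2, B1–B3, B3–B4, B2–B5, B4–B6, B4–B7, B5–B8
Each bag holds 3 vertices, so the decomposition has width 2, which upper-bounds the treewidth. On the other hand G contains the 3-clique {1, 8, 9}. A clique must lie in a single bag of any decomposition, so no decomposition can have width below 2. Therefore the treewidth is 2.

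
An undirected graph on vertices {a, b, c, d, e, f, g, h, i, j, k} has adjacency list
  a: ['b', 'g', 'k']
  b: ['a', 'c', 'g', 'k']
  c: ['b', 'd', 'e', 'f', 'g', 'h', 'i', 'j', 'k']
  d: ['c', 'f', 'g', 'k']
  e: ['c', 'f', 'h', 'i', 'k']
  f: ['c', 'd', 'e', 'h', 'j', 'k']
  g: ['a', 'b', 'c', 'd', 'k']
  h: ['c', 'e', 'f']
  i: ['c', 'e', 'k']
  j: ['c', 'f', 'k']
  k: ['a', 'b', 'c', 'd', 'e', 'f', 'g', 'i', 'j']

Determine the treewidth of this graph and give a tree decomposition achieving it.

Each bag holds 4 vertices, so the decomposition has width 3, which upper-bounds the treewidth. For the lower bound, the 4 vertices {c, e, f, h} are pairwise adjacent, and any tree decomposition puts a clique entirely inside one bag — forcing width ≥ 3. The upper and lower bounds meet at 3, so that is the treewidth.

Treewidth 3.
Bags: B1 = {c, e, f, k}  B2 = {c, d, f, k}  B3 = {c, f, j, k}  B4 = {c, d, g, k}  B5 = {c, e, f, h}  B6 = {b, c, g, k}  B7 = {c, e, i, k}  B8 = {a, b, g, k}
Tree: B1–B2, B2–B3, B2–B4, B1–B5, B4–B6, B1–B7, B6–B8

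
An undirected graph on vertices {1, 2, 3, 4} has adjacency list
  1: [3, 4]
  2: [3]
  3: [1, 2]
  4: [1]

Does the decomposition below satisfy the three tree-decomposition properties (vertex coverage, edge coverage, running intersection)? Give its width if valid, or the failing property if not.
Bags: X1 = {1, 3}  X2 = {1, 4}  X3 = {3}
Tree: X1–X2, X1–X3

A tree decomposition must satisfy three properties: every vertex lies in some bag; for every edge, both endpoints lie together in some bag; and for every vertex, the bags containing it form a connected subtree. Here vertex 2 appears in no bag, so the decomposition is invalid.

No — vertex 2 appears in no bag.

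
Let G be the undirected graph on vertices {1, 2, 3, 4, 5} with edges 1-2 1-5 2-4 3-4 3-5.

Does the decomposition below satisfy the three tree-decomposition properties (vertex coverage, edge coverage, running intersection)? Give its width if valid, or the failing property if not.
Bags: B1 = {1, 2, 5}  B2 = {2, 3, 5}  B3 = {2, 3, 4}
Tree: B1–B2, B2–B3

Every vertex of G appears in some bag (union = {1, 2, 3, 4, 5}); every edge is covered by a bag; and for each vertex v the set of bags containing v is connected in the bag tree. The decomposition is therefore valid. The largest bag has 3 vertices, so the width is 2.

Yes; width 2.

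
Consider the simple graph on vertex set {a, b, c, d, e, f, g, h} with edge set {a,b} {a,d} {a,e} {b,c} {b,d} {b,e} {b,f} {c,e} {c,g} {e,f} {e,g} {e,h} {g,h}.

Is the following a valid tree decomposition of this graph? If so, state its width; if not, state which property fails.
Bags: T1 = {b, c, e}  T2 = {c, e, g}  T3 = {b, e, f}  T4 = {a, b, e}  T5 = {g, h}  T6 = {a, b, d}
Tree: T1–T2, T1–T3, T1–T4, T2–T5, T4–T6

A tree decomposition must satisfy three properties: every vertex lies in some bag; for every edge, both endpoints lie together in some bag; and for every vertex, the bags containing it form a connected subtree. Here edge (e,h) lies in no bag, so the decomposition is invalid.

No — edge (e,h) lies in no bag.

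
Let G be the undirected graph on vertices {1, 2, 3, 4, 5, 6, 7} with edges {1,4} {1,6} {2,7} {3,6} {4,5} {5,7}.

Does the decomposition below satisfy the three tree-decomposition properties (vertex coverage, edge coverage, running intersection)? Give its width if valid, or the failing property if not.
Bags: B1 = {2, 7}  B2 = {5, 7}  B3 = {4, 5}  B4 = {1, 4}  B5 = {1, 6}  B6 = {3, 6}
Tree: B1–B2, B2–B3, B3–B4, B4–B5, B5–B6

Checking the three conditions: (i) the bags cover all of {1, 2, 3, 4, 5, 6, 7}; (ii) for each edge, some bag contains both endpoints; (iii) the bags containing any fixed vertex form a subtree. All hold, so the decomposition is valid with width 2 − 1 = 1.

Yes; width 1.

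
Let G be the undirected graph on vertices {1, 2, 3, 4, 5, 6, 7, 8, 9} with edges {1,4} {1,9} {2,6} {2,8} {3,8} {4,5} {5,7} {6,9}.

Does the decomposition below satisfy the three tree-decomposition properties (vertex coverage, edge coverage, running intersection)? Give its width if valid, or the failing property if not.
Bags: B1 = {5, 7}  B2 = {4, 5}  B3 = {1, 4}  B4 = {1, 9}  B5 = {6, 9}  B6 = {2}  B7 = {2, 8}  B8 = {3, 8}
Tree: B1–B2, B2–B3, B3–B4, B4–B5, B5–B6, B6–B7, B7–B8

A tree decomposition must satisfy three properties: every vertex lies in some bag; for every edge, both endpoints lie together in some bag; and for every vertex, the bags containing it form a connected subtree. Here edge (6,2) lies in no bag, so the decomposition is invalid.

No — edge (6,2) lies in no bag.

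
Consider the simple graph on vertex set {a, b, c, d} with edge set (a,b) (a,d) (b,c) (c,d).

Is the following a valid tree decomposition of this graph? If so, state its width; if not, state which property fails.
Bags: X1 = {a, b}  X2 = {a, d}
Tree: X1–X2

No — vertex c appears in no bag.

A tree decomposition must satisfy three properties: every vertex lies in some bag; for every edge, both endpoints lie together in some bag; and for every vertex, the bags containing it form a connected subtree. Here vertex c appears in no bag, so the decomposition is invalid.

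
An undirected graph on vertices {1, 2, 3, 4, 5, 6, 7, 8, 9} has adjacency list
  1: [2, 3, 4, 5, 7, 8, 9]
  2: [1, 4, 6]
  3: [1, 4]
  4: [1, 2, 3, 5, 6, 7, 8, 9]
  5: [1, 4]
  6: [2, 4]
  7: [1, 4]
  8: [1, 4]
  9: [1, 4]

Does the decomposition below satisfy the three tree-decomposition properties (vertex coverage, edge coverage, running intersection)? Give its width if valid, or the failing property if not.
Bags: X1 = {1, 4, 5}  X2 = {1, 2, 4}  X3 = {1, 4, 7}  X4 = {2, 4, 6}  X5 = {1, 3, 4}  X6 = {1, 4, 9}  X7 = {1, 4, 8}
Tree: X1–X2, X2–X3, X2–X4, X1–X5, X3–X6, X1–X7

Every vertex of G appears in some bag (union = {1, 2, 3, 4, 5, 6, 7, 8, 9}); every edge is covered by a bag; and for each vertex v the set of bags containing v is connected in the bag tree. The decomposition is therefore valid. The largest bag has 3 vertices, so the width is 2.

Yes; width 2.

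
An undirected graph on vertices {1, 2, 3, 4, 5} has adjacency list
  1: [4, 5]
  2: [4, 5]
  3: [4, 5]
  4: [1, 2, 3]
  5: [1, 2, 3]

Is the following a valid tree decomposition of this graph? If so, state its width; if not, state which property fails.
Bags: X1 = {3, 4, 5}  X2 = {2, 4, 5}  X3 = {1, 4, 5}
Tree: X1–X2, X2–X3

Checking the three conditions: (i) the bags cover all of {1, 2, 3, 4, 5}; (ii) for each edge, some bag contains both endpoints; (iii) the bags containing any fixed vertex form a subtree. All hold, so the decomposition is valid with width 3 − 1 = 2.

Yes; width 2.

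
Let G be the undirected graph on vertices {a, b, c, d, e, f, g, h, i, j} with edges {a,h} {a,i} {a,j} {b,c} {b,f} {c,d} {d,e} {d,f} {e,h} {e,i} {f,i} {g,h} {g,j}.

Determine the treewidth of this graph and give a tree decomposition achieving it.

The largest bag has 3 vertices, giving width 2; this decomposition certifies tw(G) ≤ 2. Since g–j–a–h–g is a cycle in G, G is not acyclic. Forests are exactly the graphs of treewidth ≤ 1, so tw(G) ≥ 2. Combining the bounds, tw(G) = 2.

Treewidth 2.
One such decomposition:
Bags: B1 = {g, h, j}  B2 = {a, h, j}  B3 = {a, e, h}  B4 = {a, e, i}  B5 = {d, e, i}  B6 = {d, f, i}  B7 = {c, d, f}  B8 = {b, c, f}
Tree: B1–B2, B2–B3, B3–B4, B4–B5, B5–B6, B6–B7, B7–B8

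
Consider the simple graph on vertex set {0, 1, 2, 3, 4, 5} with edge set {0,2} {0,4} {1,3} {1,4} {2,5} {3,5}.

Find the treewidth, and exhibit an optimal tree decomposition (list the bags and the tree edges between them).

Treewidth 2.
Bags: B1 = {0, 2, 5}  B2 = {0, 3, 5}  B3 = {0, 1, 3}  B4 = {0, 1, 4}
Tree: B1–B2, B2–B3, B3–B4

Each bag holds 3 vertices, so the decomposition has width 2, which upper-bounds the treewidth. The edges 0–2–5–3–1–4–0 form a cycle, so G is not a tree and its treewidth is at least 2. Therefore the treewidth is 2.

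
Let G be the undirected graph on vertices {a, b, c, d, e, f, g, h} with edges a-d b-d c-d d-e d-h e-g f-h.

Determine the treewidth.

1

A width-1 tree decomposition is:
Bags: B1 = {c, d}  B2 = {a, d}  B3 = {d, e}  B4 = {b, d}  B5 = {e, g}  B6 = {d, h}  B7 = {f, h}
Tree: B1–B2, B1–B3, B1–B4, B3–B5, B1–B6, B6–B7
Every bag has size at most 2, so the width is 2 − 1 = 1 and tw(G) ≤ 1. Since G has at least one edge (e.g. c–d), it is not an edgeless graph, so tw(G) ≥ 1. Hence tw(G) = 1 exactly.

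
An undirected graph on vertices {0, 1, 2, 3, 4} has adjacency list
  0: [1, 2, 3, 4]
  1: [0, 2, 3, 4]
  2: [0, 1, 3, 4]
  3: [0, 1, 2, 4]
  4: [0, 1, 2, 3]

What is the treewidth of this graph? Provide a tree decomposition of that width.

A single bag containing all 5 vertices is trivially a valid decomposition of width 4. Conversely, {0, 1, 2, 3, 4} is a clique of size 5, and the vertices of any clique must share a bag in every tree decomposition; so some bag has ≥ 5 vertices and tw(G) ≥ 4. Hence tw(G) = 4 exactly.

Treewidth 4.
One such decomposition:
Bags: B1 = {0, 1, 2, 3, 4}
Tree: (single bag)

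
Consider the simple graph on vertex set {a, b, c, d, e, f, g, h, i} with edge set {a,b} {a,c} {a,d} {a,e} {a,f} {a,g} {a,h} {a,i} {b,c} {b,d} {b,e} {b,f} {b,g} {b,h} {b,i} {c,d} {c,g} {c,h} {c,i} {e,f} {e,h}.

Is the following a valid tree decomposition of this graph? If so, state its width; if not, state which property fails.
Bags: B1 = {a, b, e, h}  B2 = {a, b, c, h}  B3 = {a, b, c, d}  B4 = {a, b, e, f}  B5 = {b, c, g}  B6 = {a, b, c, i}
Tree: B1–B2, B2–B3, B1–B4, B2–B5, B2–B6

No — edge (a,g) lies in no bag.

A tree decomposition must satisfy three properties: every vertex lies in some bag; for every edge, both endpoints lie together in some bag; and for every vertex, the bags containing it form a connected subtree. Here edge (a,g) lies in no bag, so the decomposition is invalid.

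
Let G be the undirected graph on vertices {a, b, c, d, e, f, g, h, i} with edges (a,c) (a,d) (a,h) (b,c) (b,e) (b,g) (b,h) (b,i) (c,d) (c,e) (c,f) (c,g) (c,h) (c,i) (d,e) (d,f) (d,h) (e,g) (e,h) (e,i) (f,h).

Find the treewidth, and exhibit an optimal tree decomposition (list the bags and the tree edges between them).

Treewidth 3.
One such decomposition:
Bags: B1 = {b, c, e, h}  B2 = {c, d, e, h}  B3 = {b, c, e, i}  B4 = {b, c, e, g}  B5 = {a, c, d, h}  B6 = {c, d, f, h}
Tree: B1–B2, B1–B3, B3–B4, B2–B5, B5–B6

Each bag holds 4 vertices, so the decomposition has width 3, which upper-bounds the treewidth. Conversely, {b, c, e, g} is a clique of size 4, and the vertices of any clique must share a bag in every tree decomposition; so some bag has ≥ 4 vertices and tw(G) ≥ 3. The upper and lower bounds meet at 3, so that is the treewidth.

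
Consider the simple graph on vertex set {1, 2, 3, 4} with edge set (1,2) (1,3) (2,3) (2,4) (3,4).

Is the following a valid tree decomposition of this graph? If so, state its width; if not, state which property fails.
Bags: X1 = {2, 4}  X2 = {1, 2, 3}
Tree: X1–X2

No — edge (3,4) lies in no bag.

A tree decomposition must satisfy three properties: every vertex lies in some bag; for every edge, both endpoints lie together in some bag; and for every vertex, the bags containing it form a connected subtree. Here edge (3,4) lies in no bag, so the decomposition is invalid.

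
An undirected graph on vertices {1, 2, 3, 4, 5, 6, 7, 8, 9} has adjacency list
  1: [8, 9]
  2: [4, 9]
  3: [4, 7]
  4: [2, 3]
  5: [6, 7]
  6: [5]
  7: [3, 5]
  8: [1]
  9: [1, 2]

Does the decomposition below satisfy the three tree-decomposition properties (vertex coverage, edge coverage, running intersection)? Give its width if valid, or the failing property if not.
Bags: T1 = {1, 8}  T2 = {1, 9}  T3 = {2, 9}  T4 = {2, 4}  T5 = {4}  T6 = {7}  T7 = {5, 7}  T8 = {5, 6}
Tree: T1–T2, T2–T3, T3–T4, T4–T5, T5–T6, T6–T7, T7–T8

No — vertex 3 appears in no bag.

A tree decomposition must satisfy three properties: every vertex lies in some bag; for every edge, both endpoints lie together in some bag; and for every vertex, the bags containing it form a connected subtree. Here vertex 3 appears in no bag, so the decomposition is invalid.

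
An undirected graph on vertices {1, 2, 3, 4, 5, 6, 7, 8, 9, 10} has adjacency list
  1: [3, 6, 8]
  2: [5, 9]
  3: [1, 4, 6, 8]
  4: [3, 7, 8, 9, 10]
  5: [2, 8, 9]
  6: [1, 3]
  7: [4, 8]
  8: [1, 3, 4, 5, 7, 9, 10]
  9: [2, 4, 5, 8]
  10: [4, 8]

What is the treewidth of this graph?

2

A width-2 tree decomposition is:
Bags: B1 = {5, 8, 9}  B2 = {4, 8, 9}  B3 = {3, 4, 8}  B4 = {4, 7, 8}  B5 = {1, 3, 8}  B6 = {2, 5, 9}  B7 = {4, 8, 10}  B8 = {1, 3, 6}
Tree: B1–B2, B2–B3, B3–B4, B3–B5, B1–B6, B4–B7, B5–B8
Every bag has size at most 3, so the width is 3 − 1 = 2 and tw(G) ≤ 2. Conversely, {1, 3, 8} is a clique of size 3, and the vertices of any clique must share a bag in every tree decomposition; so some bag has ≥ 3 vertices and tw(G) ≥ 2. Therefore the treewidth is 2.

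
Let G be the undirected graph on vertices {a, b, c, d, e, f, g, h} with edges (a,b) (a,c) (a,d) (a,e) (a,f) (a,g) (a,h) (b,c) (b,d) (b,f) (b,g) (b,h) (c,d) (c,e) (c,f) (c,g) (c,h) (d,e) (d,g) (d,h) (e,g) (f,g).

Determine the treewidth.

4

A width-4 tree decomposition is:
Bags: B1 = {a, b, c, d, g}  B2 = {a, b, c, f, g}  B3 = {a, b, c, d, h}  B4 = {a, c, d, e, g}
Tree: B1–B2, B1–B3, B1–B4
The largest bag has 5 vertices, giving width 4; this decomposition certifies tw(G) ≤ 4. For the lower bound, the 5 vertices {a, c, d, e, g} are pairwise adjacent, and any tree decomposition puts a clique entirely inside one bag — forcing width ≥ 4. Combining the bounds, tw(G) = 4.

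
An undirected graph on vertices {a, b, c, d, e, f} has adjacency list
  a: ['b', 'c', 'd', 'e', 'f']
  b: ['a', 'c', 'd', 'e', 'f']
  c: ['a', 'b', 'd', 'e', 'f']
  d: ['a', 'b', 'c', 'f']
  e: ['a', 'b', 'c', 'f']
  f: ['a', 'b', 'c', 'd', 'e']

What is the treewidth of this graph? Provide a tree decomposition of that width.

Treewidth 4.
Bags: B1 = {a, b, c, d, f}  B2 = {a, b, c, e, f}
Tree: B1–B2

Each bag holds 5 vertices, so the decomposition has width 4, which upper-bounds the treewidth. On the other hand G contains the 5-clique {a, b, c, d, f}. A clique must lie in a single bag of any decomposition, so no decomposition can have width below 4. Combining the bounds, tw(G) = 4.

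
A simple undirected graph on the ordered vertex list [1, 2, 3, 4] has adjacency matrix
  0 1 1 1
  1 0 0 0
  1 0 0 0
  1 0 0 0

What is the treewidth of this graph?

A width-1 tree decomposition is:
Bags: B1 = {1, 2}  B2 = {1, 4}  B3 = {1, 3}
Tree: B1–B2, B2–B3
Each bag holds 2 vertices, so the decomposition has width 1, which upper-bounds the treewidth. Since G has at least one edge (e.g. 2–1), it is not an edgeless graph, so tw(G) ≥ 1. The upper and lower bounds meet at 1, so that is the treewidth.

1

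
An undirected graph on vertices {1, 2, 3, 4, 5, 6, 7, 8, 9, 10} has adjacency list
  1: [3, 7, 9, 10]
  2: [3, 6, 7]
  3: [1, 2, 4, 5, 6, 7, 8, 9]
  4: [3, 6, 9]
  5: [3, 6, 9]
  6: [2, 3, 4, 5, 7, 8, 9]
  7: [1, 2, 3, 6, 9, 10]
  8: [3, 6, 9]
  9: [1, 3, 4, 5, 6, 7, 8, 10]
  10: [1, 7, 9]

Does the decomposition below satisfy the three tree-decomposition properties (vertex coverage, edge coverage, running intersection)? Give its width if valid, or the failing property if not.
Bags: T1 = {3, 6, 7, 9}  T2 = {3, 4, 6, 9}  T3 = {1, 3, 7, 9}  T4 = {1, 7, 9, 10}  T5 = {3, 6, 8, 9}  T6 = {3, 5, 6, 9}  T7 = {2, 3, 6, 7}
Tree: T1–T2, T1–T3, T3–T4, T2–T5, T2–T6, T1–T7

Vertex coverage: the bags together contain {1, 2, 3, 4, 5, 6, 7, 8, 9, 10}, the full vertex set. Edge coverage: each edge of G has both endpoints in at least one bag. Running intersection: for every vertex, the bags containing it form a connected subtree. All three properties hold, so this is a valid tree decomposition of width max|bag| − 1 = 3, and hence tw(G) ≤ 3.

Yes; width 3.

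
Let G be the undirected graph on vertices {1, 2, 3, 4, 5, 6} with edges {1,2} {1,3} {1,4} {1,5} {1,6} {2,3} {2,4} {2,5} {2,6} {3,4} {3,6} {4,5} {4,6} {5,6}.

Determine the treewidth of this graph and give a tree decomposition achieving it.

Treewidth 4.
One optimal decomposition is:
Bags: B1 = {1, 2, 4, 5, 6}  B2 = {1, 2, 3, 4, 6}
Tree: B1–B2

The largest bag has 5 vertices, giving width 4; this decomposition certifies tw(G) ≤ 4. Conversely, {1, 2, 3, 4, 6} is a clique of size 5, and the vertices of any clique must share a bag in every tree decomposition; so some bag has ≥ 5 vertices and tw(G) ≥ 4. Combining the bounds, tw(G) = 4.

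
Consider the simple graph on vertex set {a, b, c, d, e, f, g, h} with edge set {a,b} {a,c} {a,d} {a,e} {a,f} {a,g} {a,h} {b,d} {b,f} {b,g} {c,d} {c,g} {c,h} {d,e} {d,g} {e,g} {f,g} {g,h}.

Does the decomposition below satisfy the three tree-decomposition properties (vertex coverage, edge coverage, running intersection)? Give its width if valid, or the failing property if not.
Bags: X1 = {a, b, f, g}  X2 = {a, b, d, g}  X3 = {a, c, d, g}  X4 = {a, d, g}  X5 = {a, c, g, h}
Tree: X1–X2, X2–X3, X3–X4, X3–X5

A tree decomposition must satisfy three properties: every vertex lies in some bag; for every edge, both endpoints lie together in some bag; and for every vertex, the bags containing it form a connected subtree. Here vertex e appears in no bag, so the decomposition is invalid.

No — vertex e appears in no bag.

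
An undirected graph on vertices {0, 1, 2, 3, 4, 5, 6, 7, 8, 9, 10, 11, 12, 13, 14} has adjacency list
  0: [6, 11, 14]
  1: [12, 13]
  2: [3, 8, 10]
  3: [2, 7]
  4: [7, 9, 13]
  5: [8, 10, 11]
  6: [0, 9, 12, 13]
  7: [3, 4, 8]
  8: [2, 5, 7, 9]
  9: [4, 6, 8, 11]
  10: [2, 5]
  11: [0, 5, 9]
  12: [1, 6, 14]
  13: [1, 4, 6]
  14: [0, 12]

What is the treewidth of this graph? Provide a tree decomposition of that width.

Treewidth 3.
One optimal decomposition is:
Bags: B1 = {1, 12, 13, 14}  B2 = {6, 12, 13, 14}  B3 = {0, 6, 13, 14}  B4 = {0, 4, 6, 13}  B5 = {0, 4, 6, 9}  B6 = {0, 4, 9, 11}  B7 = {4, 7, 9, 11}  B8 = {7, 8, 9, 11}  B9 = {5, 7, 8, 11}  B10 = {3, 5, 7, 8}  B11 = {2, 3, 5, 8}  B12 = {2, 3, 5, 10}
Tree: B1–B2, B2–B3, B3–B4, B4–B5, B5–B6, B6–B7, B7–B8, B8–B9, B9–B10, B10–B11, B11–B12

Each bag holds 4 vertices, so the decomposition has width 3, which upper-bounds the treewidth. For the lower bound: the 4 vertex sets {1,12,14}, {13}, {6}, {0,4,9,11} are disjoint, each induces a connected subgraph, and every pair is joined by at least one edge of G. Contracting each set to a single vertex therefore yields K_{4} as a minor, and since treewidth is minor-monotone, tw(G) ≥ tw(K_{4}) = 3. Hence tw(G) = 3 exactly.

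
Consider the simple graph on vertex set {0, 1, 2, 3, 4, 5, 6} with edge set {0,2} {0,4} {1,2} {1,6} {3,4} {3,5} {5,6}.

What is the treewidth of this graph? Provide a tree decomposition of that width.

The largest bag has 3 vertices, giving width 2; this decomposition certifies tw(G) ≤ 2. Since 0–4–3–5–6–1–2–0 is a cycle in G, G is not acyclic. Forests are exactly the graphs of treewidth ≤ 1, so tw(G) ≥ 2. Hence tw(G) = 2 exactly.

Treewidth 2.
One such decomposition:
Bags: B1 = {0, 3, 4}  B2 = {0, 3, 5}  B3 = {0, 5, 6}  B4 = {0, 1, 6}  B5 = {0, 1, 2}
Tree: B1–B2, B2–B3, B3–B4, B4–B5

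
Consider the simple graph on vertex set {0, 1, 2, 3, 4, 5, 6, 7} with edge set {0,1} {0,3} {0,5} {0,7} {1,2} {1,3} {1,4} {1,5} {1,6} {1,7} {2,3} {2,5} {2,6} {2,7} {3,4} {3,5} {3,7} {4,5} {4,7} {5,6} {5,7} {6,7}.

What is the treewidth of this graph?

4

A width-4 tree decomposition is:
Bags: B1 = {1, 3, 4, 5, 7}  B2 = {1, 2, 3, 5, 7}  B3 = {1, 2, 5, 6, 7}  B4 = {0, 1, 3, 5, 7}
Tree: B1–B2, B2–B3, B2–B4
Every bag has size at most 5, so the width is 5 − 1 = 4 and tw(G) ≤ 4. For the lower bound, the 5 vertices {0, 1, 3, 5, 7} are pairwise adjacent, and any tree decomposition puts a clique entirely inside one bag — forcing width ≥ 4. The upper and lower bounds meet at 4, so that is the treewidth.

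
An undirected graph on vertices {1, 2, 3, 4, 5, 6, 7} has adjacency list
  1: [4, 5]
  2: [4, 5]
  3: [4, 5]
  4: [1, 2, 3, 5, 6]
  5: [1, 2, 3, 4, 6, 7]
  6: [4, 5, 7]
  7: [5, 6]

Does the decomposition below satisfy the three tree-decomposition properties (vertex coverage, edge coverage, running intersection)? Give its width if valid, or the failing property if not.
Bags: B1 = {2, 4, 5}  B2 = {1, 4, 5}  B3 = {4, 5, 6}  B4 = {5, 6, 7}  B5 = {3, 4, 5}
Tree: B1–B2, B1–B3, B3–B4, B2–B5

Checking the three conditions: (i) the bags cover all of {1, 2, 3, 4, 5, 6, 7}; (ii) for each edge, some bag contains both endpoints; (iii) the bags containing any fixed vertex form a subtree. All hold, so the decomposition is valid with width 3 − 1 = 2.

Yes; width 2.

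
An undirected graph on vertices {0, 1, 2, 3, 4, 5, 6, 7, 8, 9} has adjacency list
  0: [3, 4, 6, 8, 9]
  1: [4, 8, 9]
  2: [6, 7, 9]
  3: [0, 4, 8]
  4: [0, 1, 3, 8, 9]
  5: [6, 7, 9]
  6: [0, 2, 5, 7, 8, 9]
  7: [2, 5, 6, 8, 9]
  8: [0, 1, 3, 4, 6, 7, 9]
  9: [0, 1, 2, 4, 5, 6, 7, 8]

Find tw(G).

3

A width-3 tree decomposition is:
Bags: B1 = {6, 7, 8, 9}  B2 = {2, 6, 7, 9}  B3 = {0, 6, 8, 9}  B4 = {0, 4, 8, 9}  B5 = {1, 4, 8, 9}  B6 = {0, 3, 4, 8}  B7 = {5, 6, 7, 9}
Tree: B1–B2, B1–B3, B3–B4, B4–B5, B4–B6, B1–B7
The largest bag has 4 vertices, giving width 3; this decomposition certifies tw(G) ≤ 3. On the other hand G contains the 4-clique {1, 4, 8, 9}. A clique must lie in a single bag of any decomposition, so no decomposition can have width below 3. Hence tw(G) = 3 exactly.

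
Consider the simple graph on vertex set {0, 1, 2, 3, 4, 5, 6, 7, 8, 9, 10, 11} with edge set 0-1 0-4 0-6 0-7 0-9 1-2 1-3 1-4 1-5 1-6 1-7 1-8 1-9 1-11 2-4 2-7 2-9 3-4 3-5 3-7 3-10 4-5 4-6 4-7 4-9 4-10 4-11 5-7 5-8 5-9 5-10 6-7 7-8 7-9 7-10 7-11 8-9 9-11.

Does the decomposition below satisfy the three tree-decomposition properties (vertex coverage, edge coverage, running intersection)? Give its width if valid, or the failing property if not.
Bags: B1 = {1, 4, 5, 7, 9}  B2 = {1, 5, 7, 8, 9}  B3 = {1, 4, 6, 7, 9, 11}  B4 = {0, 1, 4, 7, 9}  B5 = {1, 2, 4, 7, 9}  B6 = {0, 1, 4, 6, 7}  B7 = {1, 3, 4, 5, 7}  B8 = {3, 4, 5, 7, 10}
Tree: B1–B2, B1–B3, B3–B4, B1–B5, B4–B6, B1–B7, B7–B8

No — bags containing vertex 6 are not connected in the tree.

A tree decomposition must satisfy three properties: every vertex lies in some bag; for every edge, both endpoints lie together in some bag; and for every vertex, the bags containing it form a connected subtree. Here bags containing vertex 6 are not connected in the tree, so the decomposition is invalid.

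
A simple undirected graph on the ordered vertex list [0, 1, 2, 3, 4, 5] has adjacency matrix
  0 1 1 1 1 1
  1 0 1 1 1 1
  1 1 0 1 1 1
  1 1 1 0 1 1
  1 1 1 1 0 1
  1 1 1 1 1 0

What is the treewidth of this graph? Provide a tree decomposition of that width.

Treewidth 5.
One optimal decomposition is:
Bags: B1 = {0, 1, 2, 3, 4, 5}
Tree: (single bag)

A single bag containing all 6 vertices is trivially a valid decomposition of width 5. For the lower bound, the 6 vertices {0, 1, 2, 3, 4, 5} are pairwise adjacent, and any tree decomposition puts a clique entirely inside one bag — forcing width ≥ 5. Combining the bounds, tw(G) = 5.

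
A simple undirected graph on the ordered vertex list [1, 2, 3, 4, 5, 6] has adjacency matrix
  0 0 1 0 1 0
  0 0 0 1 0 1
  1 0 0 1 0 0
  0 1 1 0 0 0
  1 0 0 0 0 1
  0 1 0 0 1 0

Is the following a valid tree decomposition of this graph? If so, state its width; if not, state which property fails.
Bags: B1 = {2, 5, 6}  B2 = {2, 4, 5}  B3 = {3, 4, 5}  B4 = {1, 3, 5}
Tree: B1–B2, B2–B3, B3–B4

Yes; width 2.

Vertex coverage: the bags together contain {1, 2, 3, 4, 5, 6}, the full vertex set. Edge coverage: each edge of G has both endpoints in at least one bag. Running intersection: for every vertex, the bags containing it form a connected subtree. All three properties hold, so this is a valid tree decomposition of width max|bag| − 1 = 2, and hence tw(G) ≤ 2.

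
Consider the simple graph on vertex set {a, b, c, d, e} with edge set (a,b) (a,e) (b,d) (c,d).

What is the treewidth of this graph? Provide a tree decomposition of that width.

Each bag holds 2 vertices, so the decomposition has width 1, which upper-bounds the treewidth. Any graph with an edge has treewidth ≥ 1, and G has the edge e–a. The upper and lower bounds meet at 1, so that is the treewidth.

Treewidth 1.
One such decomposition:
Bags: B1 = {a, e}  B2 = {a, b}  B3 = {b, d}  B4 = {c, d}
Tree: B1–B2, B2–B3, B3–B4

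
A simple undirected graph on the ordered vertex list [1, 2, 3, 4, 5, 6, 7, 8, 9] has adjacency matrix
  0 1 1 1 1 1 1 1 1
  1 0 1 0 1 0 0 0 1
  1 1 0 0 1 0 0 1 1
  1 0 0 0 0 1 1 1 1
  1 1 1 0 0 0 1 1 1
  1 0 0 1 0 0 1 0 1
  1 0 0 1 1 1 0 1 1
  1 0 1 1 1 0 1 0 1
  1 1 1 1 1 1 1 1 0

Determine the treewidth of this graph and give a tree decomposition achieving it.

Treewidth 4.
One such decomposition:
Bags: B1 = {1, 3, 5, 8, 9}  B2 = {1, 5, 7, 8, 9}  B3 = {1, 4, 7, 8, 9}  B4 = {1, 4, 6, 7, 9}  B5 = {1, 2, 3, 5, 9}
Tree: B1–B2, B2–B3, B3–B4, B1–B5

Every bag has size at most 5, so the width is 5 − 1 = 4 and tw(G) ≤ 4. Conversely, {1, 4, 7, 8, 9} is a clique of size 5, and the vertices of any clique must share a bag in every tree decomposition; so some bag has ≥ 5 vertices and tw(G) ≥ 4. Hence tw(G) = 4 exactly.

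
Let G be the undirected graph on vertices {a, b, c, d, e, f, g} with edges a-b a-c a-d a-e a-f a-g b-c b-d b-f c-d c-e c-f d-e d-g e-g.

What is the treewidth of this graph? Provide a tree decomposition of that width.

Treewidth 3.
One optimal decomposition is:
Bags: B1 = {a, c, d, e}  B2 = {a, b, c, d}  B3 = {a, b, c, f}  B4 = {a, d, e, g}
Tree: B1–B2, B2–B3, B1–B4

The largest bag has 4 vertices, giving width 3; this decomposition certifies tw(G) ≤ 3. On the other hand G contains the 4-clique {a, d, e, g}. A clique must lie in a single bag of any decomposition, so no decomposition can have width below 3. Therefore the treewidth is 3.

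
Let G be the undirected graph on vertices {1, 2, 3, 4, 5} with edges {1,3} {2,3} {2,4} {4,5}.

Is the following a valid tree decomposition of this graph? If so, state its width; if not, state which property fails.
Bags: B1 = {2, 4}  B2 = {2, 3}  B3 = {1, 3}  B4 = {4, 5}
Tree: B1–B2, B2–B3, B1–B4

Every vertex of G appears in some bag (union = {1, 2, 3, 4, 5}); every edge is covered by a bag; and for each vertex v the set of bags containing v is connected in the bag tree. The decomposition is therefore valid. The largest bag has 2 vertices, so the width is 1.

Yes; width 1.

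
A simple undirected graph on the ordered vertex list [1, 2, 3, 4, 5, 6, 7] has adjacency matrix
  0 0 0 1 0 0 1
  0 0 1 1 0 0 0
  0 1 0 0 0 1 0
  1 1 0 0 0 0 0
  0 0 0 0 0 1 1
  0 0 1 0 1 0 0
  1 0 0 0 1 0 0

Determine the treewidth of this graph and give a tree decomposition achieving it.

Treewidth 2.
Bags: B1 = {5, 6, 7}  B2 = {1, 6, 7}  B3 = {1, 4, 6}  B4 = {2, 4, 6}  B5 = {2, 3, 6}
Tree: B1–B2, B2–B3, B3–B4, B4–B5

The largest bag has 3 vertices, giving width 2; this decomposition certifies tw(G) ≤ 2. For the lower bound, G contains the cycle 6–5–7–1–4–2–3–6, so G is not a forest; only forests have treewidth ≤ 1, hence tw(G) ≥ 2. Therefore the treewidth is 2.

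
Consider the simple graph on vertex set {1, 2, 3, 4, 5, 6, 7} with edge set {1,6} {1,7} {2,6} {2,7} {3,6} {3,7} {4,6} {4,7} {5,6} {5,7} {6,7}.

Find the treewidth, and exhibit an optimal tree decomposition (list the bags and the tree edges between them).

Each bag holds 3 vertices, so the decomposition has width 2, which upper-bounds the treewidth. For the lower bound, the 3 vertices {1, 6, 7} are pairwise adjacent, and any tree decomposition puts a clique entirely inside one bag — forcing width ≥ 2. Therefore the treewidth is 2.

Treewidth 2.
One optimal decomposition is:
Bags: B1 = {5, 6, 7}  B2 = {3, 6, 7}  B3 = {1, 6, 7}  B4 = {4, 6, 7}  B5 = {2, 6, 7}
Tree: B1–B2, B2–B3, B2–B4, B4–B5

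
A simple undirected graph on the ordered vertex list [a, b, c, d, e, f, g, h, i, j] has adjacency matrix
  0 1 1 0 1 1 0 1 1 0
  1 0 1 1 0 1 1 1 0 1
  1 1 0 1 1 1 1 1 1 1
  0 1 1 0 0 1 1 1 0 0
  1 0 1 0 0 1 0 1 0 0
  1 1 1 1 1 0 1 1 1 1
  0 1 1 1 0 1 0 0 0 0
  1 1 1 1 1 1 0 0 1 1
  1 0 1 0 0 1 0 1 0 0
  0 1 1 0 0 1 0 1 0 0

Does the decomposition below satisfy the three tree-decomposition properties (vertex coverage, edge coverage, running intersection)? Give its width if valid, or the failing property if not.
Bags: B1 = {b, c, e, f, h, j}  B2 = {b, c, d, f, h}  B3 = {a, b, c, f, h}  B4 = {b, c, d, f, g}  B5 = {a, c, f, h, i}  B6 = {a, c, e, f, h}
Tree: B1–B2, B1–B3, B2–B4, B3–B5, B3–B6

No — bags containing vertex e are not connected in the tree.

A tree decomposition must satisfy three properties: every vertex lies in some bag; for every edge, both endpoints lie together in some bag; and for every vertex, the bags containing it form a connected subtree. Here bags containing vertex e are not connected in the tree, so the decomposition is invalid.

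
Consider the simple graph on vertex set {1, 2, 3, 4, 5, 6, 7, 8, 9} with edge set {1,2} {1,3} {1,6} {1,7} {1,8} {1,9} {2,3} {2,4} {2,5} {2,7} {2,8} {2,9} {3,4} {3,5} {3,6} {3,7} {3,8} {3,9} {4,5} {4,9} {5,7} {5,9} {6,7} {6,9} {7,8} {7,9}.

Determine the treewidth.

A width-4 tree decomposition is:
Bags: B1 = {1, 2, 3, 7, 9}  B2 = {2, 3, 5, 7, 9}  B3 = {1, 3, 6, 7, 9}  B4 = {2, 3, 4, 5, 9}  B5 = {1, 2, 3, 7, 8}
Tree: B1–B2, B1–B3, B2–B4, B1–B5
Every bag has size at most 5, so the width is 5 − 1 = 4 and tw(G) ≤ 4. Conversely, {2, 3, 4, 5, 9} is a clique of size 5, and the vertices of any clique must share a bag in every tree decomposition; so some bag has ≥ 5 vertices and tw(G) ≥ 4. Hence tw(G) = 4 exactly.

4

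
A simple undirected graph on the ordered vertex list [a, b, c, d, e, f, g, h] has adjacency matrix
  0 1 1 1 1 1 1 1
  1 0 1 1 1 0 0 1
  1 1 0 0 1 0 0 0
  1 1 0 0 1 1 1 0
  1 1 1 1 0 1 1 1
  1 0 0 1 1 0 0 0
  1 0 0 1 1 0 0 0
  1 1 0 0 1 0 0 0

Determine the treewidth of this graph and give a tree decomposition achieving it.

Treewidth 3.
Bags: B1 = {a, b, e, h}  B2 = {a, b, d, e}  B3 = {a, d, e, f}  B4 = {a, b, c, e}  B5 = {a, d, e, g}
Tree: B1–B2, B2–B3, B1–B4, B2–B5

Each bag holds 4 vertices, so the decomposition has width 3, which upper-bounds the treewidth. For the lower bound, the 4 vertices {a, d, e, g} are pairwise adjacent, and any tree decomposition puts a clique entirely inside one bag — forcing width ≥ 3. Therefore the treewidth is 3.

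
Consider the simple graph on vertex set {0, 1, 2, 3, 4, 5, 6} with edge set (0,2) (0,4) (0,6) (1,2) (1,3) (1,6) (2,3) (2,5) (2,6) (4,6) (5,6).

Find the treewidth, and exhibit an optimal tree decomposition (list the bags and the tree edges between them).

Treewidth 2.
One optimal decomposition is:
Bags: B1 = {0, 2, 6}  B2 = {1, 2, 6}  B3 = {1, 2, 3}  B4 = {2, 5, 6}  B5 = {0, 4, 6}
Tree: B1–B2, B2–B3, B2–B4, B1–B5

Every bag has size at most 3, so the width is 3 − 1 = 2 and tw(G) ≤ 2. Conversely, {1, 2, 3} is a clique of size 3, and the vertices of any clique must share a bag in every tree decomposition; so some bag has ≥ 3 vertices and tw(G) ≥ 2. Combining the bounds, tw(G) = 2.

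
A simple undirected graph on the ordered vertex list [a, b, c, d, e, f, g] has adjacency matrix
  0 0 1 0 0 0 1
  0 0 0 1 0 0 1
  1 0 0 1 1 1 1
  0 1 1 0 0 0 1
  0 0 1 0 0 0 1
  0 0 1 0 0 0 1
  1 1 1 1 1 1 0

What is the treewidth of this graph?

2

A width-2 tree decomposition is:
Bags: B1 = {c, e, g}  B2 = {a, c, g}  B3 = {c, f, g}  B4 = {c, d, g}  B5 = {b, d, g}
Tree: B1–B2, B2–B3, B1–B4, B4–B5
Every bag has size at most 3, so the width is 3 − 1 = 2 and tw(G) ≤ 2. For the lower bound, the 3 vertices {c, d, g} are pairwise adjacent, and any tree decomposition puts a clique entirely inside one bag — forcing width ≥ 2. Hence tw(G) = 2 exactly.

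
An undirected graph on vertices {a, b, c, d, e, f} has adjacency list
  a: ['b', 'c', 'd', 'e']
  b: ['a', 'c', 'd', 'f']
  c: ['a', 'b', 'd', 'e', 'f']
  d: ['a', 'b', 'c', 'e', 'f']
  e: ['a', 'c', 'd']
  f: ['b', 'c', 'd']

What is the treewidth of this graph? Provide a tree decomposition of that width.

Treewidth 3.
One such decomposition:
Bags: B1 = {a, b, c, d}  B2 = {b, c, d, f}  B3 = {a, c, d, e}
Tree: B1–B2, B1–B3

The largest bag has 4 vertices, giving width 3; this decomposition certifies tw(G) ≤ 3. Conversely, {b, c, d, f} is a clique of size 4, and the vertices of any clique must share a bag in every tree decomposition; so some bag has ≥ 4 vertices and tw(G) ≥ 3. Therefore the treewidth is 3.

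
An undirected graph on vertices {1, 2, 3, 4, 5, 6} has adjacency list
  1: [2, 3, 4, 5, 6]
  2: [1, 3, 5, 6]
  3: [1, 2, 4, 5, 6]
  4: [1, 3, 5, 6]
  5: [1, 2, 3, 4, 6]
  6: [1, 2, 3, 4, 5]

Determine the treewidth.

A width-4 tree decomposition is:
Bags: B1 = {1, 3, 4, 5, 6}  B2 = {1, 2, 3, 5, 6}
Tree: B1–B2
Every bag has size at most 5, so the width is 5 − 1 = 4 and tw(G) ≤ 4. For the lower bound, the 5 vertices {1, 2, 3, 5, 6} are pairwise adjacent, and any tree decomposition puts a clique entirely inside one bag — forcing width ≥ 4. Hence tw(G) = 4 exactly.

4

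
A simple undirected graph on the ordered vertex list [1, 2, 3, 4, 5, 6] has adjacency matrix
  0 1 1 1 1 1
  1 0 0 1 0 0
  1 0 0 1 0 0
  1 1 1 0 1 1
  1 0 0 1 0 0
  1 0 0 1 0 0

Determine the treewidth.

A width-2 tree decomposition is:
Bags: B1 = {1, 3, 4}  B2 = {1, 4, 6}  B3 = {1, 2, 4}  B4 = {1, 4, 5}
Tree: B1–B2, B1–B3, B3–B4
The largest bag has 3 vertices, giving width 2; this decomposition certifies tw(G) ≤ 2. On the other hand G contains the 3-clique {1, 2, 4}. A clique must lie in a single bag of any decomposition, so no decomposition can have width below 2. The upper and lower bounds meet at 2, so that is the treewidth.

2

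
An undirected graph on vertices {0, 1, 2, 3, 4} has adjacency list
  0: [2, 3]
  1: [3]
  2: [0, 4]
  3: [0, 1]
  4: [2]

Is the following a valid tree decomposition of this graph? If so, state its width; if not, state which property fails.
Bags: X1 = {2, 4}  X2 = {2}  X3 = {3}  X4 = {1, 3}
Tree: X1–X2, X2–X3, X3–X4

A tree decomposition must satisfy three properties: every vertex lies in some bag; for every edge, both endpoints lie together in some bag; and for every vertex, the bags containing it form a connected subtree. Here vertex 0 appears in no bag, so the decomposition is invalid.

No — vertex 0 appears in no bag.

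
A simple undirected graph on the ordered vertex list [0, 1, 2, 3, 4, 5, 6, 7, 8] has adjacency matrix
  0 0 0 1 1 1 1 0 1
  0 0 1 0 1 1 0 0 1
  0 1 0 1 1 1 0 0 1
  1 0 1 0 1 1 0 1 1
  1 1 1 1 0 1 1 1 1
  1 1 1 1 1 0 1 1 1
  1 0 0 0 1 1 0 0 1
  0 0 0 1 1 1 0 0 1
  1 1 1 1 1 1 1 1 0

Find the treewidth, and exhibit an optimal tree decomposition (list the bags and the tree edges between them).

Treewidth 4.
One such decomposition:
Bags: B1 = {1, 2, 4, 5, 8}  B2 = {2, 3, 4, 5, 8}  B3 = {0, 3, 4, 5, 8}  B4 = {0, 4, 5, 6, 8}  B5 = {3, 4, 5, 7, 8}
Tree: B1–B2, B2–B3, B3–B4, B3–B5

Each bag holds 5 vertices, so the decomposition has width 4, which upper-bounds the treewidth. For the lower bound, the 5 vertices {1, 2, 4, 5, 8} are pairwise adjacent, and any tree decomposition puts a clique entirely inside one bag — forcing width ≥ 4. Combining the bounds, tw(G) = 4.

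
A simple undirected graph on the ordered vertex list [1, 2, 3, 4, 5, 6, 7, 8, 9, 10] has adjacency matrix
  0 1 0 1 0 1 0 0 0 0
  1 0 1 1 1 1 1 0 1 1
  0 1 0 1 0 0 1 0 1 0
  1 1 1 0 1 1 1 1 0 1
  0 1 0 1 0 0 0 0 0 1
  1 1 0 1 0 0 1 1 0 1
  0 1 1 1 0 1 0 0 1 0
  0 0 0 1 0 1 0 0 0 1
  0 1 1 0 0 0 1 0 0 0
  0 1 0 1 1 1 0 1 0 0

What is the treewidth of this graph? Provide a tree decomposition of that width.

Every bag has size at most 4, so the width is 4 − 1 = 3 and tw(G) ≤ 3. On the other hand G contains the 4-clique {4, 6, 8, 10}. A clique must lie in a single bag of any decomposition, so no decomposition can have width below 3. Hence tw(G) = 3 exactly.

Treewidth 3.
One such decomposition:
Bags: B1 = {2, 4, 6, 10}  B2 = {2, 4, 6, 7}  B3 = {2, 3, 4, 7}  B4 = {2, 4, 5, 10}  B5 = {2, 3, 7, 9}  B6 = {4, 6, 8, 10}  B7 = {1, 2, 4, 6}
Tree: B1–B2, B2–B3, B1–B4, B3–B5, B1–B6, B2–B7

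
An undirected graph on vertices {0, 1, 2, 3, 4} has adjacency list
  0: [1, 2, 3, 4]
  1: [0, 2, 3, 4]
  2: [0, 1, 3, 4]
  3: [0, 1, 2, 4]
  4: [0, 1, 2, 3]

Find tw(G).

4

A width-4 tree decomposition is:
Bags: B1 = {0, 1, 2, 3, 4}
Tree: (single bag)
A single bag containing all 5 vertices is trivially a valid decomposition of width 4. Conversely, {0, 1, 2, 3, 4} is a clique of size 5, and the vertices of any clique must share a bag in every tree decomposition; so some bag has ≥ 5 vertices and tw(G) ≥ 4. The upper and lower bounds meet at 4, so that is the treewidth.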